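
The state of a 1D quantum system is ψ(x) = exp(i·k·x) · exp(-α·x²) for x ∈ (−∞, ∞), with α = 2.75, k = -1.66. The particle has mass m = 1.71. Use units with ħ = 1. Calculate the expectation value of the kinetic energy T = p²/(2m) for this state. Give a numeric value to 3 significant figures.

T = −(ħ²/2m) d²/dx², so ⟨T⟩ = −(ħ²/2m) ∫ ψ*·ψ'' dx / ∫|ψ|² dx; with m = 1.71.
Gaussian moments: ∫x^(2j)·e^(−2αx²) dx = (2j−1)!!/(4α)^j · √(π/(2α)), odd powers integrate to 0; here √(π/(2α)) = 0.75578. Derivatives: ψ′ = (ik − 2αx)·ψ, ψ″ = ((ik − 2αx)² − 2α)·ψ; the odd-in-x pieces drop out.
State is unnormalized: ∫|ψ|² dx = 0.75578, and ∫ψ*·(−ħ²/2m · ψ'') dx = 1.2167, so ⟨T⟩ = 1.2167 / 0.75578.
⟨T⟩ = 1.6098.

1.61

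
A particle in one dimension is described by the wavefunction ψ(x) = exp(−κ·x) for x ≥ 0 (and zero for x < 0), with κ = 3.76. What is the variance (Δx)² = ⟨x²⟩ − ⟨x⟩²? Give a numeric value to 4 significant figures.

Compute ⟨x⟩ and ⟨x²⟩ separately, then (Δx)² = ⟨x²⟩ − ⟨x⟩².
Every integrand reduces to terms xʲ·e^(−2κx) on [0, ∞); use ∫₀^∞ xʲ·e^(−2κx) dx = j!/(2κ)^(j+1).
Normalization: ∫|ψ|² dx = 0.13298.
⟨x⟩ = 0.13298 and ⟨x²⟩ = 0.035367.
(Δx)² = 0.035367 − (0.13298)² = 0.017683.

0.01768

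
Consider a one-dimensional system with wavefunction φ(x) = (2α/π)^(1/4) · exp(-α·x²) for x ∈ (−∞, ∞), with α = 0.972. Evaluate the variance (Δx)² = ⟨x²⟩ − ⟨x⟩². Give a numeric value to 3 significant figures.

0.257

Compute ⟨x⟩ and ⟨x²⟩ separately, then (Δx)² = ⟨x²⟩ − ⟨x⟩².
Gaussian moments: ∫x^(2j)·e^(−2αx²) dx = (2j−1)!!/(4α)^j · √(π/(2α)), odd powers integrate to 0; here √(π/(2α)) = 1.2712.
⟨x⟩ = 0.0000 and ⟨x²⟩ = 0.25720.
(Δx)² = 0.25720 − (0.0000)² = 0.25720.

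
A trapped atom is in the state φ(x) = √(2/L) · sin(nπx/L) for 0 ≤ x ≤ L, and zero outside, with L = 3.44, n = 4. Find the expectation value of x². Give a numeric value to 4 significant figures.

3.907

⟨x²⟩ = ∫ x²·|φ|² dx (integrals over the domain).
With sin²θ = (1 − cos2θ)/2 on 0 ≤ x ≤ L: ∫sin²(nπx/L) dx = L/2, ∫x·sin²(nπx/L) dx = L²/4, ∫x²·sin²(nπx/L) dx = L³·(1/6 − 1/(4n²π²)); higher powers xᵏ the same way, integrating xᵏ·cos(2nπx/L) by parts.
⟨x²⟩ = 3.9071.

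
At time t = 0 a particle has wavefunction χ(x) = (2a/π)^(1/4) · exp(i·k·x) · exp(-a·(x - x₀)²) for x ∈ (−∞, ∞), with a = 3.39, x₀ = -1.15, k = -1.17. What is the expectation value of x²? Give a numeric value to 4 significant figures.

⟨x²⟩ = ∫ x²·|χ|² dx (integrals over the domain).
Gaussian moments (u = x − x₀): ∫u^(2j)·e^(−2au²) du = (2j−1)!!/(4a)^j · √(π/(2a)), odd powers integrate to 0; here √(π/(2a)) = 0.68071.
⟨x²⟩ = 1.3962.

1.396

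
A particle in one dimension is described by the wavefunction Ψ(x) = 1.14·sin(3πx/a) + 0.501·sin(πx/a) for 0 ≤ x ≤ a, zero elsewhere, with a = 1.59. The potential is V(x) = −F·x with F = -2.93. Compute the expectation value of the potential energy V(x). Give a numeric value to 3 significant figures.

⟨V⟩ = ∫ V(x)·|Ψ|² dx / ∫|Ψ|² dx.
On 0 ≤ x ≤ a (j ≠ l): ∫sin²(jπx/a) dx = a/2, ∫sin(jπx/a)·sin(lπx/a) dx = 0; diagonal moments ∫x·sin²(jπx/a) dx = a²/4, ∫x²·sin²(jπx/a) dx = a³·(1/6 − 1/(4j²π²)); cross terms ∫x·sin(jπx/a)·sin(lπx/a) dx = 0 for j + l even and −4jla²/(π²(j² − l²)²) for j + l odd, ∫x²·sin(jπx/a)·sin(lπx/a) dx = (−1)^(j+l)·4jla³/(π²(j² − l²)²); higher powers the same way via product-to-sum and parts.
State is unnormalized: ∫|Ψ|² dx = 1.2327, and ∫Ψ*·V(x)·Ψ dx = 2.8715, so ⟨V⟩ = 2.8715 / 1.2327.
⟨V⟩ = 2.3294.

2.33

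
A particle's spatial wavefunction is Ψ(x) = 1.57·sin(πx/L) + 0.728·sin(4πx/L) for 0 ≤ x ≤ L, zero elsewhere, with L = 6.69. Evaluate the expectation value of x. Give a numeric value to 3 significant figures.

⟨x⟩ = ∫ x·|Ψ|² dx / ∫|Ψ|² dx (integrals over the domain).
On 0 ≤ x ≤ L (j ≠ l): ∫sin²(jπx/L) dx = L/2, ∫sin(jπx/L)·sin(lπx/L) dx = 0; diagonal moments ∫x·sin²(jπx/L) dx = L²/4, ∫x²·sin²(jπx/L) dx = L³·(1/6 − 1/(4j²π²)); cross terms ∫x·sin(jπx/L)·sin(lπx/L) dx = 0 for j + l even and −4jlL²/(π²(j² − l²)²) for j + l odd, ∫x²·sin(jπx/L)·sin(lπx/L) dx = (−1)^(j+l)·4jlL³/(π²(j² − l²)²); higher powers the same way via product-to-sum and parts.
State is unnormalized: ∫|Ψ|² dx = 10.018, and ∫Ψ*·x·Ψ dx = 32.773, so ⟨x⟩ = 32.773 / 10.018.
⟨x⟩ = 3.2714.

3.27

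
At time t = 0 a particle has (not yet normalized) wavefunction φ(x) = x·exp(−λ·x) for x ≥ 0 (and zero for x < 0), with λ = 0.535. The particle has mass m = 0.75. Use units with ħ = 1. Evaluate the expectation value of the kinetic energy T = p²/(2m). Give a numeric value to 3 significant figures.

T = −(ħ²/2m) d²/dx², so ⟨T⟩ = −(ħ²/2m) ∫ φ*·φ'' dx / ∫|φ|² dx; with m = 0.75.
Differentiate x·exp(−λ·x) with the product rule; every integrand then reduces to terms xʲ·e^(−2λx) on [0, ∞), with ∫₀^∞ xʲ·e^(−2λx) dx = j!/(2λ)^(j+1).
State is unnormalized: ∫|φ|² dx = 1.6326, and ∫φ*·(−ħ²/2m · φ'') dx = 0.31153, so ⟨T⟩ = 0.31153 / 1.6326.
⟨T⟩ = 0.19082.

0.191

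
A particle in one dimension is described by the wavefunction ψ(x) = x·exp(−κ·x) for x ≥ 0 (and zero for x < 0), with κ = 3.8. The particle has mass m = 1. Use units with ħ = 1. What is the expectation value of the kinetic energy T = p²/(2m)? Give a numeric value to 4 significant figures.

T = −(ħ²/2m) d²/dx², so ⟨T⟩ = −(ħ²/2m) ∫ ψ*·ψ'' dx / ∫|ψ|² dx; with m = 1.
Differentiate x·exp(−κ·x) with the product rule; every integrand then reduces to terms xʲ·e^(−2κx) on [0, ∞), with ∫₀^∞ xʲ·e^(−2κx) dx = j!/(2κ)^(j+1).
State is unnormalized: ∫|ψ|² dx = 0.0045561, and ∫ψ*·(−ħ²/2m · ψ'') dx = 0.032895, so ⟨T⟩ = 0.032895 / 0.0045561.
⟨T⟩ = 7.2200.

7.220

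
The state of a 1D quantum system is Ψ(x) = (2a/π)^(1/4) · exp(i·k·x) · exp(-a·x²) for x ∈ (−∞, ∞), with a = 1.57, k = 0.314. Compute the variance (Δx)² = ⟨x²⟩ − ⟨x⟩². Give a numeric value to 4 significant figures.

0.1592

Compute ⟨x⟩ and ⟨x²⟩ separately, then (Δx)² = ⟨x²⟩ − ⟨x⟩².
Gaussian moments: ∫x^(2j)·e^(−2ax²) dx = (2j−1)!!/(4a)^j · √(π/(2a)), odd powers integrate to 0; here √(π/(2a)) = 1.0003.
⟨x⟩ = 0.0000 and ⟨x²⟩ = 0.15924.
(Δx)² = 0.15924 − (0.0000)² = 0.15924.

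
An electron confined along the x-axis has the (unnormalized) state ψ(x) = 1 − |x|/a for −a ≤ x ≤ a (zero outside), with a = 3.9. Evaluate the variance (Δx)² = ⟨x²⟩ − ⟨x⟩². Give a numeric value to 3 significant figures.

1.52

Compute ⟨x⟩ and ⟨x²⟩ separately, then (Δx)² = ⟨x²⟩ − ⟨x⟩².
ψ is even, so ∫ over [−a, a] = 2∫₀ᵃ with ψ = 1 − x/a there: ∫₀ᵃ (1 − x/a)² dx = a/3, ∫₀ᵃ x²(1 − x/a)² dx = a³/30, ∫₀ᵃ x⁴(1 − x/a)² dx = a⁵/105.
Normalization: ∫|ψ|² dx = 2.6000.
⟨x⟩ = 0.0000 and ⟨x²⟩ = 1.5210.
(Δx)² = 1.5210 − (0.0000)² = 1.5210.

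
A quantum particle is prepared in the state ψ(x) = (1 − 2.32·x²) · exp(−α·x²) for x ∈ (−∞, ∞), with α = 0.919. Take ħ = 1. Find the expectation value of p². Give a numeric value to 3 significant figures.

p² ψ = −ħ² d²ψ/dx²; ⟨p²⟩ = −ħ² ∫ ψ*·ψ'' dx / ∫|ψ|² dx.
Expand each integrand as polynomial × e^(−2αx²) and use ∫x^(2j)·e^(−2αx²) dx = (2j−1)!!/(4α)^j · √(π/(2α)), odd powers → 0; here √(π/(2α)) = 1.3074. Differentiate with the product rule, d/dx e^(−αx²) = −2αx·e^(−αx²).
State is unnormalized: ∫|ψ|² dx = 1.2194, and ∫ψ*·(−ħ² ψ'') dx = 6.0680, so ⟨p²⟩ = 6.0680 / 1.2194.
⟨p²⟩ = 4.9763.

4.98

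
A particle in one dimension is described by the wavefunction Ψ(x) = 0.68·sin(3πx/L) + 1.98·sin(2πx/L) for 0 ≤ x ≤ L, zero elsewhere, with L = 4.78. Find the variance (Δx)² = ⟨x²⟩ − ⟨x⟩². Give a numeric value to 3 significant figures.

1.31

Compute ⟨x⟩ and ⟨x²⟩ separately, then (Δx)² = ⟨x²⟩ − ⟨x⟩².
On 0 ≤ x ≤ L (j ≠ l): ∫sin²(jπx/L) dx = L/2, ∫sin(jπx/L)·sin(lπx/L) dx = 0; diagonal moments ∫x·sin²(jπx/L) dx = L²/4, ∫x²·sin²(jπx/L) dx = L³·(1/6 − 1/(4j²π²)); cross terms ∫x·sin(jπx/L)·sin(lπx/L) dx = 0 for j + l even and −4jlL²/(π²(j² − l²)²) for j + l odd, ∫x²·sin(jπx/L)·sin(lπx/L) dx = (−1)^(j+l)·4jlL³/(π²(j² − l²)²); higher powers the same way via product-to-sum and parts.
Normalization: ∫|Ψ|² dx = 10.475.
⟨x⟩ = 1.8187 and ⟨x²⟩ = 4.6128.
(Δx)² = 4.6128 − (1.8187)² = 1.3052.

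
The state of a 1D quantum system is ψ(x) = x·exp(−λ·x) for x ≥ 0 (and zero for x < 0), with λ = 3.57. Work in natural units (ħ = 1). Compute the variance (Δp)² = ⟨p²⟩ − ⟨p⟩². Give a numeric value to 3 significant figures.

12.7

Compute ⟨p⟩ and ⟨p²⟩ separately; (Δp)² = ⟨p²⟩ − ⟨p⟩².
Differentiate x·exp(−λ·x) with the product rule; every integrand then reduces to terms xʲ·e^(−2λx) on [0, ∞), with ∫₀^∞ xʲ·e^(−2λx) dx = j!/(2λ)^(j+1).
Normalization: ∫|ψ|² dx = 0.0054946.
⟨p⟩ = 0.0000 and ⟨p²⟩ = 12.745.
(Δp)² = 12.745 − (0.0000)² = 12.745.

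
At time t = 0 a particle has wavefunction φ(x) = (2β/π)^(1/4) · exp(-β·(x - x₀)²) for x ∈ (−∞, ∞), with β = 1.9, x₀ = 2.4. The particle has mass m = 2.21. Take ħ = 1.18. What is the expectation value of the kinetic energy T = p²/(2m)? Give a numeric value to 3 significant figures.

0.599

T = −(ħ²/2m) d²/dx², so ⟨T⟩ = −(ħ²/2m) ∫ φ*·φ'' dx; with m = 2.21.
Gaussian moments (u = x − x₀): ∫u^(2j)·e^(−2βu²) du = (2j−1)!!/(4β)^j · √(π/(2β)), odd powers integrate to 0; here √(π/(2β)) = 0.90925. Derivatives: d/dx e^(−βu²) = −2βu·e^(−βu²), d²/dx² e^(−βu²) = (4β²u² − 2β)·e^(−βu²).
⟨T⟩ = 0.59854.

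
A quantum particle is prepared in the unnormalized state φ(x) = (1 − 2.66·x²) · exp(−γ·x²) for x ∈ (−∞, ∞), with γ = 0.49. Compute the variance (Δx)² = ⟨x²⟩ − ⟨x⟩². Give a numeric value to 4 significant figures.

2.742

Compute ⟨x⟩ and ⟨x²⟩ separately, then (Δx)² = ⟨x²⟩ − ⟨x⟩².
Expand each integrand as polynomial × e^(−2γx²) and use ∫x^(2j)·e^(−2γx²) dx = (2j−1)!!/(4γ)^j · √(π/(2γ)), odd powers → 0; here √(π/(2γ)) = 1.7904.
Normalization: ∫|φ|² dx = 6.8238.
⟨x⟩ = 0.0000 and ⟨x²⟩ = 2.7423.
(Δx)² = 2.7423 − (0.0000)² = 2.7423.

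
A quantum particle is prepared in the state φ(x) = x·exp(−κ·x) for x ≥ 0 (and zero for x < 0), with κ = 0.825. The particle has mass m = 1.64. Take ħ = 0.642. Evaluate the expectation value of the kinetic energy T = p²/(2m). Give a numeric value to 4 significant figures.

T = −(ħ²/2m) d²/dx², so ⟨T⟩ = −(ħ²/2m) ∫ φ*·φ'' dx / ∫|φ|² dx; with m = 1.64.
Differentiate x·exp(−κ·x) with the product rule; every integrand then reduces to terms xʲ·e^(−2κx) on [0, ∞), with ∫₀^∞ xʲ·e^(−2κx) dx = j!/(2κ)^(j+1).
State is unnormalized: ∫|φ|² dx = 0.44522, and ∫φ*·(−ħ²/2m · φ'') dx = 0.038079, so ⟨T⟩ = 0.038079 / 0.44522.
⟨T⟩ = 0.085527.

0.08553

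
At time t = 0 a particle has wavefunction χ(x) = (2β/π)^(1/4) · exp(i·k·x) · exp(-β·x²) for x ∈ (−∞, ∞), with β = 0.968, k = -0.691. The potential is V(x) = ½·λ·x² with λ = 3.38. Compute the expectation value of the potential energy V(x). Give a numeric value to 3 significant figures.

0.436

⟨V⟩ = ∫ V(x)·|χ|² dx.
Gaussian moments: ∫x^(2j)·e^(−2βx²) dx = (2j−1)!!/(4β)^j · √(π/(2β)), odd powers integrate to 0; here √(π/(2β)) = 1.2739.
⟨V⟩ = 0.43647.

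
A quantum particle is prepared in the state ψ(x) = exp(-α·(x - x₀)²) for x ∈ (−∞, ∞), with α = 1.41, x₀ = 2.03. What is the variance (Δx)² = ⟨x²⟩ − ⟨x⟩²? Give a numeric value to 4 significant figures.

0.1773

Compute ⟨x⟩ and ⟨x²⟩ separately, then (Δx)² = ⟨x²⟩ − ⟨x⟩².
Gaussian moments (u = x − x₀): ∫u^(2j)·e^(−2αu²) du = (2j−1)!!/(4α)^j · √(π/(2α)), odd powers integrate to 0; here √(π/(2α)) = 1.0555.
Normalization: ∫|ψ|² dx = 1.0555.
⟨x⟩ = 2.0300 and ⟨x²⟩ = 4.2982.
(Δx)² = 4.2982 − (2.0300)² = 0.17730.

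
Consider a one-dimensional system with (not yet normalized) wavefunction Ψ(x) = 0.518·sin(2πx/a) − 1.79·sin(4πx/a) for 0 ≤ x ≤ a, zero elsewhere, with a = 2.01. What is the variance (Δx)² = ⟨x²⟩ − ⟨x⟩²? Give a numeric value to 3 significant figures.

0.224

Compute ⟨x⟩ and ⟨x²⟩ separately, then (Δx)² = ⟨x²⟩ − ⟨x⟩².
On 0 ≤ x ≤ a (j ≠ l): ∫sin²(jπx/a) dx = a/2, ∫sin(jπx/a)·sin(lπx/a) dx = 0; diagonal moments ∫x·sin²(jπx/a) dx = a²/4, ∫x²·sin²(jπx/a) dx = a³·(1/6 − 1/(4j²π²)); cross terms ∫x·sin(jπx/a)·sin(lπx/a) dx = 0 for j + l even and −4jla²/(π²(j² − l²)²) for j + l odd, ∫x²·sin(jπx/a)·sin(lπx/a) dx = (−1)^(j+l)·4jla³/(π²(j² − l²)²); higher powers the same way via product-to-sum and parts.
Normalization: ∫|Ψ|² dx = 3.4898.
⟨x⟩ = 1.0050 and ⟨x²⟩ = 1.2338.
(Δx)² = 1.2338 − (1.0050)² = 0.22376.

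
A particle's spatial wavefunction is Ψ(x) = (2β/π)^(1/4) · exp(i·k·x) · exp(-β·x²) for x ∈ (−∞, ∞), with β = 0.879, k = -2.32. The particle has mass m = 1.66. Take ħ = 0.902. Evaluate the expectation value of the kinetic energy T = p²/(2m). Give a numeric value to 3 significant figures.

T = −(ħ²/2m) d²/dx², so ⟨T⟩ = −(ħ²/2m) ∫ Ψ*·Ψ'' dx; with m = 1.66.
Gaussian moments: ∫x^(2j)·e^(−2βx²) dx = (2j−1)!!/(4β)^j · √(π/(2β)), odd powers integrate to 0; here √(π/(2β)) = 1.3368. Derivatives: Ψ′ = (ik − 2βx)·Ψ, Ψ″ = ((ik − 2βx)² − 2β)·Ψ; the odd-in-x pieces drop out.
⟨T⟩ = 1.5344.

1.53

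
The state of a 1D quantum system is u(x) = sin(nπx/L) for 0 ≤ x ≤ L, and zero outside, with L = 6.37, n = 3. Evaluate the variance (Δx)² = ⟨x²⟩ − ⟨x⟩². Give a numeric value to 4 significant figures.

3.153

Compute ⟨x⟩ and ⟨x²⟩ separately, then (Δx)² = ⟨x²⟩ − ⟨x⟩².
With sin²θ = (1 − cos2θ)/2 on 0 ≤ x ≤ L: ∫sin²(nπx/L) dx = L/2, ∫x·sin²(nπx/L) dx = L²/4, ∫x²·sin²(nπx/L) dx = L³·(1/6 − 1/(4n²π²)); higher powers xᵏ the same way, integrating xᵏ·cos(2nπx/L) by parts.
Normalization: ∫|u|² dx = 3.1850.
⟨x⟩ = 3.1850 and ⟨x²⟩ = 13.297.
(Δx)² = 13.297 − (3.1850)² = 3.1530.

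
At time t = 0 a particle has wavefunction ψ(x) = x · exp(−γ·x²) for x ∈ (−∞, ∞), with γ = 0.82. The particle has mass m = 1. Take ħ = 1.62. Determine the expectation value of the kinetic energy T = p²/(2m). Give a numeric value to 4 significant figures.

3.228

T = −(ħ²/2m) d²/dx², so ⟨T⟩ = −(ħ²/2m) ∫ ψ*·ψ'' dx / ∫|ψ|² dx; with m = 1.
Expand each integrand as polynomial × e^(−2γx²) and use ∫x^(2j)·e^(−2γx²) dx = (2j−1)!!/(4γ)^j · √(π/(2γ)), odd powers → 0; here √(π/(2γ)) = 1.3841. Differentiate with the product rule, d/dx e^(−γx²) = −2γx·e^(−γx²).
State is unnormalized: ∫|ψ|² dx = 0.42197, and ∫ψ*·(−ħ²/2m · ψ'') dx = 1.3621, so ⟨T⟩ = 1.3621 / 0.42197.
⟨T⟩ = 3.2280.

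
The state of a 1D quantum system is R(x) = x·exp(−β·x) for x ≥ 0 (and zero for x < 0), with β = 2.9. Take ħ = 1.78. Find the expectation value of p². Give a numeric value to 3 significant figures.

26.6

p² R = −ħ² d²R/dx²; ⟨p²⟩ = −ħ² ∫ R*·R'' dx / ∫|R|² dx.
Differentiate x·exp(−β·x) with the product rule; every integrand then reduces to terms xʲ·e^(−2βx) on [0, ∞), with ∫₀^∞ xʲ·e^(−2βx) dx = j!/(2β)^(j+1).
State is unnormalized: ∫|R|² dx = 0.010251, and ∫R*·(−ħ² R'') dx = 0.27314, so ⟨p²⟩ = 0.27314 / 0.010251.
⟨p²⟩ = 26.646.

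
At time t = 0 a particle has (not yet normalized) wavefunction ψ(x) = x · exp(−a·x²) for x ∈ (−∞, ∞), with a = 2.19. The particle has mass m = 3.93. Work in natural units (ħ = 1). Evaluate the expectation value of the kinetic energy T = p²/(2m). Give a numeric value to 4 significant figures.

0.8359

T = −(ħ²/2m) d²/dx², so ⟨T⟩ = −(ħ²/2m) ∫ ψ*·ψ'' dx / ∫|ψ|² dx; with m = 3.93.
Expand each integrand as polynomial × e^(−2ax²) and use ∫x^(2j)·e^(−2ax²) dx = (2j−1)!!/(4a)^j · √(π/(2a)), odd powers → 0; here √(π/(2a)) = 0.84691. Differentiate with the product rule, d/dx e^(−ax²) = −2ax·e^(−ax²).
State is unnormalized: ∫|ψ|² dx = 0.096679, and ∫ψ*·(−ħ²/2m · ψ'') dx = 0.080812, so ⟨T⟩ = 0.080812 / 0.096679.
⟨T⟩ = 0.83588.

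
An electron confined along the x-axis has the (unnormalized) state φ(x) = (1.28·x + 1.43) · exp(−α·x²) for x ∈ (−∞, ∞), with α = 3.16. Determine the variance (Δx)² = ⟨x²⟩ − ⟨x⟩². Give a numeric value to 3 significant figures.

Compute ⟨x⟩ and ⟨x²⟩ separately, then (Δx)² = ⟨x²⟩ − ⟨x⟩².
Expand each integrand as polynomial × e^(−2αx²) and use ∫x^(2j)·e^(−2αx²) dx = (2j−1)!!/(4α)^j · √(π/(2α)), odd powers → 0; here √(π/(2α)) = 0.70504.
Normalization: ∫|φ|² dx = 1.5331.
⟨x⟩ = 0.13319 and ⟨x²⟩ = 0.088546.
(Δx)² = 0.088546 − (0.13319)² = 0.070807.

0.0708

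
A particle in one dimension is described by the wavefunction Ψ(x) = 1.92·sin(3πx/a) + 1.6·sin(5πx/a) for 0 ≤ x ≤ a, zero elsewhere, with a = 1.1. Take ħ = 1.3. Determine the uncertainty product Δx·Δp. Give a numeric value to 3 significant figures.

5.72

Δx = √(⟨x²⟩−⟨x⟩²), Δp = √(⟨p²⟩−⟨p⟩²).
On 0 ≤ x ≤ a (j ≠ l): ∫sin²(jπx/a) dx = a/2, ∫sin(jπx/a)·sin(lπx/a) dx = 0; diagonal moments ∫x·sin²(jπx/a) dx = a²/4, ∫x²·sin²(jπx/a) dx = a³·(1/6 − 1/(4j²π²)); cross terms ∫x·sin(jπx/a)·sin(lπx/a) dx = 0 for j + l even and −4jla²/(π²(j² − l²)²) for j + l odd, ∫x²·sin(jπx/a)·sin(lπx/a) dx = (−1)^(j+l)·4jla³/(π²(j² − l²)²); higher powers the same way via product-to-sum and parts. d²/dx² sin(jπx/a) = −(jπ/a)²·sin(jπx/a); on 0 ≤ x ≤ a, ∫sin²(jπx/a) dx = a/2 and ∫sin(jπx/a)·sin(lπx/a) dx = 0 for j ≠ l, so only diagonal terms survive in ∫|Ψ|² and ∫Ψ·Ψ″; ∫Ψ·Ψ′ dx = [Ψ²/2] between the walls = 0.
Normalization: ∫|Ψ|² dx = 3.4355.
⟨x⟩ = 0.55000, ⟨x²⟩ = 0.45483 ⇒ Δx = 0.39030.
⟨p⟩ = 0.0000, ⟨p²⟩ = 214.46 ⇒ Δp = 14.644.
Δx·Δp = 5.7157.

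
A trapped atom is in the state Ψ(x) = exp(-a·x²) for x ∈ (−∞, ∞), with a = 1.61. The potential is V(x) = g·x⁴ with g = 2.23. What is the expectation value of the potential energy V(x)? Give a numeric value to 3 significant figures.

⟨V⟩ = ∫ V(x)·|Ψ|² dx / ∫|Ψ|² dx.
Gaussian moments: ∫x^(2j)·e^(−2ax²) dx = (2j−1)!!/(4a)^j · √(π/(2a)), odd powers integrate to 0; here √(π/(2a)) = 0.98775.
State is unnormalized: ∫|Ψ|² dx = 0.98775, and ∫Ψ*·V(x)·Ψ dx = 0.15933, so ⟨V⟩ = 0.15933 / 0.98775.
⟨V⟩ = 0.16131.

0.161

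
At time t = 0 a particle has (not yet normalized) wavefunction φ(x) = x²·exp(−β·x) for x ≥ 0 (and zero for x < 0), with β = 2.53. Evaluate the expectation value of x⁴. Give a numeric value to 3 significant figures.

⟨x⁴⟩ = ∫ x⁴·|φ|² dx / ∫|φ|² dx (integrals over the domain).
Every integrand reduces to terms xʲ·e^(−2βx) on [0, ∞); use ∫₀^∞ xʲ·e^(−2βx) dx = j!/(2β)^(j+1).
State is unnormalized: ∫|φ|² dx = 0.0072353, and ∫φ*·x⁴·φ dx = 0.018542, so ⟨x⁴⟩ = 0.018542 / 0.0072353.
⟨x⁴⟩ = 2.5628.

2.56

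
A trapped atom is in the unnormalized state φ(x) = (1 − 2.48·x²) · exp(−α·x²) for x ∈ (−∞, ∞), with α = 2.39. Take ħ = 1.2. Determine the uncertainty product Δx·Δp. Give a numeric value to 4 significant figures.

0.8339

Δx = √(⟨x²⟩−⟨x⟩²), Δp = √(⟨p²⟩−⟨p⟩²).
Expand each integrand as polynomial × e^(−2αx²) and use ∫x^(2j)·e^(−2αx²) dx = (2j−1)!!/(4α)^j · √(π/(2α)), odd powers → 0; here √(π/(2α)) = 0.81070. Differentiate with the product rule, d/dx e^(−αx²) = −2αx·e^(−αx²).
Normalization: ∫|φ|² dx = 0.55376.
⟨x⟩ = 0.0000, ⟨x²⟩ = 0.069364 ⇒ Δx = 0.26337.
⟨p⟩ = 0.0000, ⟨p²⟩ = 10.026 ⇒ Δp = 3.1664.
Δx·Δp = 0.83394.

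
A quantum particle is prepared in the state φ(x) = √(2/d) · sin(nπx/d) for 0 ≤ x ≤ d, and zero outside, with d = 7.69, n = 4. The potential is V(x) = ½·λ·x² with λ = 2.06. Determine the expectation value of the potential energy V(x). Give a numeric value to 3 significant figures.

⟨V⟩ = ∫ V(x)·|φ|² dx.
With sin²θ = (1 − cos2θ)/2 on 0 ≤ x ≤ d: ∫sin²(nπx/d) dx = d/2, ∫x·sin²(nπx/d) dx = d²/4, ∫x²·sin²(nπx/d) dx = d³·(1/6 − 1/(4n²π²)); higher powers xᵏ the same way, integrating xᵏ·cos(2nπx/d) by parts.
⟨V⟩ = 20.111.

20.1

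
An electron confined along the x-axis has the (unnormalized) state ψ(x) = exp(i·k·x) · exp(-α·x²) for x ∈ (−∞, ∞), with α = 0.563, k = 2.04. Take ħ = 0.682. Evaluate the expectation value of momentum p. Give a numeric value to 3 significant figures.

1.39

p ψ = −iħ dψ/dx; then ⟨p⟩ = ∫ ψ*·(pψ) dx / ∫|ψ|² dx.
Gaussian moments: ∫x^(2j)·e^(−2αx²) dx = (2j−1)!!/(4α)^j · √(π/(2α)), odd powers integrate to 0; here √(π/(2α)) = 1.6703. Derivatives: ψ′ = (ik − 2αx)·ψ, ψ″ = ((ik − 2αx)² − 2α)·ψ; the odd-in-x pieces drop out.
State is unnormalized: ∫|ψ|² dx = 1.6703, and ∫ψ*·(−iħ ψ') dx = 2.3239, so ⟨p⟩ = 2.3239 / 1.6703.
⟨p⟩ = 1.3913.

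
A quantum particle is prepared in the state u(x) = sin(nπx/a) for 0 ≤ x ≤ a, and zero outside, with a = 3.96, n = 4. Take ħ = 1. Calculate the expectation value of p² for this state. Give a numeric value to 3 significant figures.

10.1

p² u = −ħ² d²u/dx²; ⟨p²⟩ = −ħ² ∫ u*·u'' dx / ∫|u|² dx.
d/dx sin(nπx/a) = (nπ/a)·cos(nπx/a) and d²/dx² sin(nπx/a) = −(nπ/a)²·sin(nπx/a); on 0 ≤ x ≤ a, ∫sin²(nπx/a) dx = a/2 and ∫sin(nπx/a)·cos(nπx/a) dx = 0.
State is unnormalized: ∫|u|² dx = 1.9800, and ∫u*·(−ħ² u'') dx = 19.939, so ⟨p²⟩ = 19.939 / 1.9800.
⟨p²⟩ = 10.070.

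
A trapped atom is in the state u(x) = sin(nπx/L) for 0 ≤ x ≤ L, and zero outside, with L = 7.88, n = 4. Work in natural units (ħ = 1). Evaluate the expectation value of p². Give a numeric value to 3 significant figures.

2.54

p² u = −ħ² d²u/dx²; ⟨p²⟩ = −ħ² ∫ u*·u'' dx / ∫|u|² dx.
d/dx sin(nπx/L) = (nπ/L)·cos(nπx/L) and d²/dx² sin(nπx/L) = −(nπ/L)²·sin(nπx/L); on 0 ≤ x ≤ L, ∫sin²(nπx/L) dx = L/2 and ∫sin(nπx/L)·cos(nπx/L) dx = 0.
State is unnormalized: ∫|u|² dx = 3.9400, and ∫u*·(−ħ² u'') dx = 10.020, so ⟨p²⟩ = 10.020 / 3.9400.
⟨p²⟩ = 2.5431.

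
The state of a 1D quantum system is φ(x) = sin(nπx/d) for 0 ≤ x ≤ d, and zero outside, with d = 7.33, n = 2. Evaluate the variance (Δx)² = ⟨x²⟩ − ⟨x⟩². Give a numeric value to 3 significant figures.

Compute ⟨x⟩ and ⟨x²⟩ separately, then (Δx)² = ⟨x²⟩ − ⟨x⟩².
With sin²θ = (1 − cos2θ)/2 on 0 ≤ x ≤ d: ∫sin²(nπx/d) dx = d/2, ∫x·sin²(nπx/d) dx = d²/4, ∫x²·sin²(nπx/d) dx = d³·(1/6 − 1/(4n²π²)); higher powers xᵏ the same way, integrating xᵏ·cos(2nπx/d) by parts.
Normalization: ∫|φ|² dx = 3.6650.
⟨x⟩ = 3.6650 and ⟨x²⟩ = 17.229.
(Δx)² = 17.229 − (3.6650)² = 3.7969.

3.80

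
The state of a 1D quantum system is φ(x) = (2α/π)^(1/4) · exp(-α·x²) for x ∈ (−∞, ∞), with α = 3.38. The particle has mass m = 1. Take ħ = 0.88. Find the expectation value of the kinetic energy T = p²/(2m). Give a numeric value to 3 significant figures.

1.31

T = −(ħ²/2m) d²/dx², so ⟨T⟩ = −(ħ²/2m) ∫ φ*·φ'' dx; with m = 1.
Gaussian moments: ∫x^(2j)·e^(−2αx²) dx = (2j−1)!!/(4α)^j · √(π/(2α)), odd powers integrate to 0; here √(π/(2α)) = 0.68171. Derivatives: d/dx e^(−αx²) = −2αx·e^(−αx²), d²/dx² e^(−αx²) = (4α²x² − 2α)·e^(−αx²).
⟨T⟩ = 1.3087.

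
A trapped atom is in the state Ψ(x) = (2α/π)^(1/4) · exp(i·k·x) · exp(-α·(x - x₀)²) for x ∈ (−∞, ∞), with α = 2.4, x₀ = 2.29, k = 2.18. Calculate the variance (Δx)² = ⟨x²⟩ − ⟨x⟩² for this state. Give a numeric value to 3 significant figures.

0.104

Compute ⟨x⟩ and ⟨x²⟩ separately, then (Δx)² = ⟨x²⟩ − ⟨x⟩².
Gaussian moments (u = x − x₀): ∫u^(2j)·e^(−2αu²) du = (2j−1)!!/(4α)^j · √(π/(2α)), odd powers integrate to 0; here √(π/(2α)) = 0.80901.
⟨x⟩ = 2.2900 and ⟨x²⟩ = 5.3483.
(Δx)² = 5.3483 − (2.2900)² = 0.10417.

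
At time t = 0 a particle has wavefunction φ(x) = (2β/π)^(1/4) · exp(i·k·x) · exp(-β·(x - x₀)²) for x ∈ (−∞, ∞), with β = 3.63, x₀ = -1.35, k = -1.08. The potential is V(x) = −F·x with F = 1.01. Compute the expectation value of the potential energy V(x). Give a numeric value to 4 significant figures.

⟨V⟩ = ∫ V(x)·|φ|² dx.
Gaussian moments (u = x − x₀): ∫u^(2j)·e^(−2βu²) du = (2j−1)!!/(4β)^j · √(π/(2β)), odd powers integrate to 0; here √(π/(2β)) = 0.65782.
⟨V⟩ = 1.3635.

1.364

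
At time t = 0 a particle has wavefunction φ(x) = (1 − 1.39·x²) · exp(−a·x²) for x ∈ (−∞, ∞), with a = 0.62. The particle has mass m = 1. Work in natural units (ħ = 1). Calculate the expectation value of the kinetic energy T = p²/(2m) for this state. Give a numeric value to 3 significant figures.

1.63

T = −(ħ²/2m) d²/dx², so ⟨T⟩ = −(ħ²/2m) ∫ φ*·φ'' dx / ∫|φ|² dx; with m = 1.
Expand each integrand as polynomial × e^(−2ax²) and use ∫x^(2j)·e^(−2ax²) dx = (2j−1)!!/(4a)^j · √(π/(2a)), odd powers → 0; here √(π/(2a)) = 1.5917. Differentiate with the product rule, d/dx e^(−ax²) = −2ax·e^(−ax²).
State is unnormalized: ∫|φ|² dx = 1.3075, and ∫φ*·(−ħ²/2m · φ'') dx = 2.1316, so ⟨T⟩ = 2.1316 / 1.3075.
⟨T⟩ = 1.6303.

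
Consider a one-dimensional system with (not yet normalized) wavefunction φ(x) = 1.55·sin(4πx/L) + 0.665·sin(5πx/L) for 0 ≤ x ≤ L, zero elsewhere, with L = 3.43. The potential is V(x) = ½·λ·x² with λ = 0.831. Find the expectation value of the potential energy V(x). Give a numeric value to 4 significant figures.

⟨V⟩ = ∫ V(x)·|φ|² dx / ∫|φ|² dx.
On 0 ≤ x ≤ L (j ≠ l): ∫sin²(jπx/L) dx = L/2, ∫sin(jπx/L)·sin(lπx/L) dx = 0; diagonal moments ∫x·sin²(jπx/L) dx = L²/4, ∫x²·sin²(jπx/L) dx = L³·(1/6 − 1/(4j²π²)); cross terms ∫x·sin(jπx/L)·sin(lπx/L) dx = 0 for j + l even and −4jlL²/(π²(j² − l²)²) for j + l odd, ∫x²·sin(jπx/L)·sin(lπx/L) dx = (−1)^(j+l)·4jlL³/(π²(j² − l²)²); higher powers the same way via product-to-sum and parts.
State is unnormalized: ∫|φ|² dx = 4.8787, and ∫φ*·V(x)·φ dx = 4.4193, so ⟨V⟩ = 4.4193 / 4.8787.
⟨V⟩ = 0.90584.

0.9058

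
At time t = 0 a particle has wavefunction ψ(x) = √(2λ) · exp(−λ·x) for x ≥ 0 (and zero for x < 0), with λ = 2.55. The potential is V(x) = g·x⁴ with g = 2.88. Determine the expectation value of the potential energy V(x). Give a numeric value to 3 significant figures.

0.102

⟨V⟩ = ∫ V(x)·|ψ|² dx.
Every integrand reduces to terms xʲ·e^(−2λx) on [0, ∞); use ∫₀^∞ xʲ·e^(−2λx) dx = j!/(2λ)^(j+1).
⟨V⟩ = 0.10217.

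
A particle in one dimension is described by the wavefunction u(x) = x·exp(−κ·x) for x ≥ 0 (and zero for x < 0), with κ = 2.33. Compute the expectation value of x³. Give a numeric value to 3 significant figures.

0.593

⟨x³⟩ = ∫ x³·|u|² dx / ∫|u|² dx (integrals over the domain).
Every integrand reduces to terms xʲ·e^(−2κx) on [0, ∞); use ∫₀^∞ xʲ·e^(−2κx) dx = j!/(2κ)^(j+1).
State is unnormalized: ∫|u|² dx = 0.019764, and ∫u*·x³·u dx = 0.011718, so ⟨x³⟩ = 0.011718 / 0.019764.
⟨x³⟩ = 0.59292.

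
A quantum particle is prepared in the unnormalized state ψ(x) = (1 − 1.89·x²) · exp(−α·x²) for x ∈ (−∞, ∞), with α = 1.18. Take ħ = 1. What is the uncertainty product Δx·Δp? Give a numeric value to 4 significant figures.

1.258

Δx = √(⟨x²⟩−⟨x⟩²), Δp = √(⟨p²⟩−⟨p⟩²).
Expand each integrand as polynomial × e^(−2αx²) and use ∫x^(2j)·e^(−2αx²) dx = (2j−1)!!/(4α)^j · √(π/(2α)), odd powers → 0; here √(π/(2α)) = 1.1538. Differentiate with the product rule, d/dx e^(−αx²) = −2αx·e^(−αx²).
Normalization: ∫|ψ|² dx = 0.78476.
⟨x⟩ = 0.0000, ⟨x²⟩ = 0.31228 ⇒ Δx = 0.55882.
⟨p⟩ = 0.0000, ⟨p²⟩ = 5.0714 ⇒ Δp = 2.2520.
Δx·Δp = 1.2584.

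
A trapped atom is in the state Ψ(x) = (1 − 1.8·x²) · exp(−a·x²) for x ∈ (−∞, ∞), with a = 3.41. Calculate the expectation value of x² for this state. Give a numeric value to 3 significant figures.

0.0437

⟨x²⟩ = ∫ x²·|Ψ|² dx / ∫|Ψ|² dx (integrals over the domain).
Expand each integrand as polynomial × e^(−2ax²) and use ∫x^(2j)·e^(−2ax²) dx = (2j−1)!!/(4a)^j · √(π/(2a)), odd powers → 0; here √(π/(2a)) = 0.67871.
State is unnormalized: ∫|Ψ|² dx = 0.53504, and ∫Ψ*·x²·Ψ dx = 0.023358, so ⟨x²⟩ = 0.023358 / 0.53504.
⟨x²⟩ = 0.043657.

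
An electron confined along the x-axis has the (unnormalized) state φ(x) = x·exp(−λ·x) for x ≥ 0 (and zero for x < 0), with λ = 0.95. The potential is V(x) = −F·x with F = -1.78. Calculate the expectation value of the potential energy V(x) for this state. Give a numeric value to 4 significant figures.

⟨V⟩ = ∫ V(x)·|φ|² dx / ∫|φ|² dx.
Every integrand reduces to terms xʲ·e^(−2λx) on [0, ∞); use ∫₀^∞ xʲ·e^(−2λx) dx = j!/(2λ)^(j+1).
State is unnormalized: ∫|φ|² dx = 0.29159, and ∫φ*·V(x)·φ dx = 0.81951, so ⟨V⟩ = 0.81951 / 0.29159.
⟨V⟩ = 2.8105.

2.811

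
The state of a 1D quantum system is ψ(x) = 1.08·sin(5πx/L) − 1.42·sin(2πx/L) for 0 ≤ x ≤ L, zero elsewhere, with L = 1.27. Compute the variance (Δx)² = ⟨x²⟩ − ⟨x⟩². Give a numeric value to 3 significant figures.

Compute ⟨x⟩ and ⟨x²⟩ separately, then (Δx)² = ⟨x²⟩ − ⟨x⟩².
On 0 ≤ x ≤ L (j ≠ l): ∫sin²(jπx/L) dx = L/2, ∫sin(jπx/L)·sin(lπx/L) dx = 0; diagonal moments ∫x·sin²(jπx/L) dx = L²/4, ∫x²·sin²(jπx/L) dx = L³·(1/6 − 1/(4j²π²)); cross terms ∫x·sin(jπx/L)·sin(lπx/L) dx = 0 for j + l even and −4jlL²/(π²(j² − l²)²) for j + l odd, ∫x²·sin(jπx/L)·sin(lπx/L) dx = (−1)^(j+l)·4jlL³/(π²(j² − l²)²); higher powers the same way via product-to-sum and parts.
Normalization: ∫|ψ|² dx = 2.0211.
⟨x⟩ = 0.65750 and ⟨x²⟩ = 0.55206.
(Δx)² = 0.55206 − (0.65750)² = 0.11976.

0.120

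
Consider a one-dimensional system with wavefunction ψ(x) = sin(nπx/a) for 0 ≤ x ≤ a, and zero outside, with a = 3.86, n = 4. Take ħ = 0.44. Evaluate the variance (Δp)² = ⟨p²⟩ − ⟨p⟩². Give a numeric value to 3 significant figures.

2.05

Compute ⟨p⟩ and ⟨p²⟩ separately; (Δp)² = ⟨p²⟩ − ⟨p⟩².
d/dx sin(nπx/a) = (nπ/a)·cos(nπx/a) and d²/dx² sin(nπx/a) = −(nπ/a)²·sin(nπx/a); on 0 ≤ x ≤ a, ∫sin²(nπx/a) dx = a/2 and ∫sin(nπx/a)·cos(nπx/a) dx = 0.
Normalization: ∫|ψ|² dx = 1.9300.
⟨p⟩ = 0.0000 and ⟨p²⟩ = 2.0519.
(Δp)² = 2.0519 − (0.0000)² = 2.0519.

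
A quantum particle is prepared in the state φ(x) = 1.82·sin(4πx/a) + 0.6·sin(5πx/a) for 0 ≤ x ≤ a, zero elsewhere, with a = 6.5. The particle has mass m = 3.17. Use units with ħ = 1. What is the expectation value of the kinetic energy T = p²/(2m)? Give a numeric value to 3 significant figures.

0.622

T = −(ħ²/2m) d²/dx², so ⟨T⟩ = −(ħ²/2m) ∫ φ*·φ'' dx / ∫|φ|² dx; with m = 3.17.
d²/dx² sin(jπx/a) = −(jπ/a)²·sin(jπx/a); on 0 ≤ x ≤ a, ∫sin²(jπx/a) dx = a/2 and ∫sin(jπx/a)·sin(lπx/a) dx = 0 for j ≠ l, so only diagonal terms survive in ∫|φ|² and ∫φ·φ″; ∫φ·φ′ dx = [φ²/2] between the walls = 0.
State is unnormalized: ∫|φ|² dx = 11.935, and ∫φ*·(−ħ²/2m · φ'') dx = 7.4242, so ⟨T⟩ = 7.4242 / 11.935.
⟨T⟩ = 0.62203.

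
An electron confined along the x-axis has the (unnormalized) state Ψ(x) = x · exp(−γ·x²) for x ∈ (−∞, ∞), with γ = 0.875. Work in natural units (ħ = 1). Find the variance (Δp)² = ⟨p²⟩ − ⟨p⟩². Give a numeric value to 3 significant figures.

2.63

Compute ⟨p⟩ and ⟨p²⟩ separately; (Δp)² = ⟨p²⟩ − ⟨p⟩².
Expand each integrand as polynomial × e^(−2γx²) and use ∫x^(2j)·e^(−2γx²) dx = (2j−1)!!/(4γ)^j · √(π/(2γ)), odd powers → 0; here √(π/(2γ)) = 1.3398. Differentiate with the product rule, d/dx e^(−γx²) = −2γx·e^(−γx²).
Normalization: ∫|Ψ|² dx = 0.38281.
⟨p⟩ = 0.0000 and ⟨p²⟩ = 2.6250.
(Δp)² = 2.6250 − (0.0000)² = 2.6250.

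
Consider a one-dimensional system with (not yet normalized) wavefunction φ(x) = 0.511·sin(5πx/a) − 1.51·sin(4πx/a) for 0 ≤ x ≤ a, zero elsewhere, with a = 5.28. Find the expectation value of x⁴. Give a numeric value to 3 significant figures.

223.

⟨x⁴⟩ = ∫ x⁴·|φ|² dx / ∫|φ|² dx (integrals over the domain).
On 0 ≤ x ≤ a (j ≠ l): ∫sin²(jπx/a) dx = a/2, ∫sin(jπx/a)·sin(lπx/a) dx = 0; diagonal moments ∫x·sin²(jπx/a) dx = a²/4, ∫x²·sin²(jπx/a) dx = a³·(1/6 − 1/(4j²π²)); cross terms ∫x·sin(jπx/a)·sin(lπx/a) dx = 0 for j + l even and −4jla²/(π²(j² − l²)²) for j + l odd, ∫x²·sin(jπx/a)·sin(lπx/a) dx = (−1)^(j+l)·4jla³/(π²(j² − l²)²); higher powers the same way via product-to-sum and parts.
State is unnormalized: ∫|φ|² dx = 6.7088, and ∫φ*·x⁴·φ dx = 1498.7, so ⟨x⁴⟩ = 1498.7 / 6.7088.
⟨x⁴⟩ = 223.40.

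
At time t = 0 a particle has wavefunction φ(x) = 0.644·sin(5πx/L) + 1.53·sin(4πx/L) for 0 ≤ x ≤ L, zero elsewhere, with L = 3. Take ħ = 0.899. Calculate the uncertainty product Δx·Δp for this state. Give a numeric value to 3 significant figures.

2.88

Δx = √(⟨x²⟩−⟨x⟩²), Δp = √(⟨p²⟩−⟨p⟩²).
On 0 ≤ x ≤ L (j ≠ l): ∫sin²(jπx/L) dx = L/2, ∫sin(jπx/L)·sin(lπx/L) dx = 0; diagonal moments ∫x·sin²(jπx/L) dx = L²/4, ∫x²·sin²(jπx/L) dx = L³·(1/6 − 1/(4j²π²)); cross terms ∫x·sin(jπx/L)·sin(lπx/L) dx = 0 for j + l even and −4jlL²/(π²(j² − l²)²) for j + l odd, ∫x²·sin(jπx/L)·sin(lπx/L) dx = (−1)^(j+l)·4jlL³/(π²(j² − l²)²); higher powers the same way via product-to-sum and parts. d²/dx² sin(jπx/L) = −(jπ/L)²·sin(jπx/L); on 0 ≤ x ≤ L, ∫sin²(jπx/L) dx = L/2 and ∫sin(jπx/L)·sin(lπx/L) dx = 0 for j ≠ l, so only diagonal terms survive in ∫|φ|² and ∫φ·φ″; ∫φ·φ′ dx = [φ²/2] between the walls = 0.
Normalization: ∫|φ|² dx = 4.1335.
⟨x⟩ = 1.0706, ⟨x²⟩ = 1.6849 ⇒ Δx = 0.73395.
⟨p⟩ = 0.0000, ⟨p²⟩ = 15.381 ⇒ Δp = 3.9219.
Δx·Δp = 2.8785.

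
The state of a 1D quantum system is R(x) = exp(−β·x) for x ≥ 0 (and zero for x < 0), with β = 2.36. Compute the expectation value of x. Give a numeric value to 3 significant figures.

⟨x⟩ = ∫ x·|R|² dx / ∫|R|² dx (integrals over the domain).
Every integrand reduces to terms xʲ·e^(−2βx) on [0, ∞); use ∫₀^∞ xʲ·e^(−2βx) dx = j!/(2β)^(j+1).
State is unnormalized: ∫|R|² dx = 0.21186, and ∫R*·x·R dx = 0.044887, so ⟨x⟩ = 0.044887 / 0.21186.
⟨x⟩ = 0.21186.

0.212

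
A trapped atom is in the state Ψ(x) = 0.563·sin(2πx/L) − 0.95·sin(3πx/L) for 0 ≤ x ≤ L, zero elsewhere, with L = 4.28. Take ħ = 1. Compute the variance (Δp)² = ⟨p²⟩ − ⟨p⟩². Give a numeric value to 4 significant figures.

Compute ⟨p⟩ and ⟨p²⟩ separately; (Δp)² = ⟨p²⟩ − ⟨p⟩².
d²/dx² sin(jπx/L) = −(jπ/L)²·sin(jπx/L); on 0 ≤ x ≤ L, ∫sin²(jπx/L) dx = L/2 and ∫sin(jπx/L)·sin(lπx/L) dx = 0 for j ≠ l, so only diagonal terms survive in ∫|Ψ|² and ∫Ψ·Ψ″; ∫Ψ·Ψ′ dx = [Ψ²/2] between the walls = 0.
Normalization: ∫|Ψ|² dx = 2.6097.
⟨p⟩ = 0.0000 and ⟨p²⟩ = 4.1488.
(Δp)² = 4.1488 − (0.0000)² = 4.1488.

4.149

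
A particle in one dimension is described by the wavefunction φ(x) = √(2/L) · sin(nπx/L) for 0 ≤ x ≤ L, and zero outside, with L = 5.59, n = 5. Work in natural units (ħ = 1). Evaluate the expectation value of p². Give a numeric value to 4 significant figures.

7.896

p² φ = −ħ² d²φ/dx²; ⟨p²⟩ = −ħ² ∫ φ*·φ'' dx.
d/dx sin(nπx/L) = (nπ/L)·cos(nπx/L) and d²/dx² sin(nπx/L) = −(nπ/L)²·sin(nπx/L); on 0 ≤ x ≤ L, ∫sin²(nπx/L) dx = L/2 and ∫sin(nπx/L)·cos(nπx/L) dx = 0.
⟨p²⟩ = 7.8962.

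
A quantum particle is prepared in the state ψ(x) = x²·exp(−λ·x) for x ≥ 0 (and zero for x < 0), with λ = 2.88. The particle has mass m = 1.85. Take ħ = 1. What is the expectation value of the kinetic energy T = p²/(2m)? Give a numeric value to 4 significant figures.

T = −(ħ²/2m) d²/dx², so ⟨T⟩ = −(ħ²/2m) ∫ ψ*·ψ'' dx / ∫|ψ|² dx; with m = 1.85.
Differentiate x²·exp(−λ·x) with the product rule; every integrand then reduces to terms xʲ·e^(−2λx) on [0, ∞), with ∫₀^∞ xʲ·e^(−2λx) dx = j!/(2λ)^(j+1).
State is unnormalized: ∫|ψ|² dx = 0.0037853, and ∫ψ*·(−ħ²/2m · ψ'') dx = 0.0028285, so ⟨T⟩ = 0.0028285 / 0.0037853.
⟨T⟩ = 0.74724.

0.7472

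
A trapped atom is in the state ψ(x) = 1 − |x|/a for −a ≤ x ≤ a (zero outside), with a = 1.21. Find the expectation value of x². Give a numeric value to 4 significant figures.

0.1464

⟨x²⟩ = ∫ x²·|ψ|² dx / ∫|ψ|² dx (integrals over the domain).
ψ is even, so ∫ over [−a, a] = 2∫₀ᵃ with ψ = 1 − x/a there: ∫₀ᵃ (1 − x/a)² dx = a/3, ∫₀ᵃ x²(1 − x/a)² dx = a³/30, ∫₀ᵃ x⁴(1 − x/a)² dx = a⁵/105.
State is unnormalized: ∫|ψ|² dx = 0.80667, and ∫ψ*·x²·ψ dx = 0.11810, so ⟨x²⟩ = 0.11810 / 0.80667.
⟨x²⟩ = 0.14641.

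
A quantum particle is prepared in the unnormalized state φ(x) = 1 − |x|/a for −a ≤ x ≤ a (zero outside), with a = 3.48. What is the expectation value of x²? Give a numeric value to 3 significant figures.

⟨x²⟩ = ∫ x²·|φ|² dx / ∫|φ|² dx (integrals over the domain).
φ is even, so ∫ over [−a, a] = 2∫₀ᵃ with φ = 1 − x/a there: ∫₀ᵃ (1 − x/a)² dx = a/3, ∫₀ᵃ x²(1 − x/a)² dx = a³/30, ∫₀ᵃ x⁴(1 − x/a)² dx = a⁵/105.
State is unnormalized: ∫|φ|² dx = 2.3200, and ∫φ*·x²·φ dx = 2.8096, so ⟨x²⟩ = 2.8096 / 2.3200.
⟨x²⟩ = 1.2110.

1.21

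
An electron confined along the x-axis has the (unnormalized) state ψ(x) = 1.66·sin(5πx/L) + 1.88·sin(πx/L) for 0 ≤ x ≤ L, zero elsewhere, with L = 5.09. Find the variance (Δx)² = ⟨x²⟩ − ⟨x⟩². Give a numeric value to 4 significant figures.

1.579

Compute ⟨x⟩ and ⟨x²⟩ separately, then (Δx)² = ⟨x²⟩ − ⟨x⟩².
On 0 ≤ x ≤ L (j ≠ l): ∫sin²(jπx/L) dx = L/2, ∫sin(jπx/L)·sin(lπx/L) dx = 0; diagonal moments ∫x·sin²(jπx/L) dx = L²/4, ∫x²·sin²(jπx/L) dx = L³·(1/6 − 1/(4j²π²)); cross terms ∫x·sin(jπx/L)·sin(lπx/L) dx = 0 for j + l even and −4jlL²/(π²(j² − l²)²) for j + l odd, ∫x²·sin(jπx/L)·sin(lπx/L) dx = (−1)^(j+l)·4jlL³/(π²(j² − l²)²); higher powers the same way via product-to-sum and parts.
Normalization: ∫|ψ|² dx = 16.008.
⟨x⟩ = 2.5450 and ⟨x²⟩ = 8.0564.
(Δx)² = 8.0564 − (2.5450)² = 1.5794.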